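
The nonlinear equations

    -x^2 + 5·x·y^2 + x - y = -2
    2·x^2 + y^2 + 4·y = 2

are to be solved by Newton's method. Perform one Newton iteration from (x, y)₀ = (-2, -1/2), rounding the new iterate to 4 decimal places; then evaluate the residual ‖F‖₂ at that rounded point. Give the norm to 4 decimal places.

1.7130

At (-2, -1/2): F = (-6.0000, 4.2500).
Jacobian J = [[-2·x + 5·y^2 + 1, 10·x·y - 1], [4·x, 2·y + 4]].
At the point, J = [[6.2500, 9.0000], [-8.0000, 3.0000]] (det J = 90.7500).
Solving J·Δ = −F gives Δ = (0.6198, 0.2362).
Then the next iterate is (x, y)₁ = (-1.3802, -0.2638).
Re-evaluating at (-1.3802, -0.2638): F = (-1.501596, 0.824295), so ‖F‖₂ = 1.7130.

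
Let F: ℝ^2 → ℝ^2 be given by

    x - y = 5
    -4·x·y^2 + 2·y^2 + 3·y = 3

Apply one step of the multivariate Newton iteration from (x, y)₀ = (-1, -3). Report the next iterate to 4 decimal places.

(1.0435, -3.9565)

At (-1, -3): F = (-3.0000, 42.0000).
Jacobian J = [[1, -1], [-4·y^2, -8·x·y + 4·y + 3]].
At the point, J = [[1.0000, -1.0000], [-36.0000, -33.0000]] (det J = -69.0000).
Solving J·Δ = −F gives Δ = (2.0435, -0.9565).
Then the next iterate is (x, y)₁ = (1.0435, -3.9565).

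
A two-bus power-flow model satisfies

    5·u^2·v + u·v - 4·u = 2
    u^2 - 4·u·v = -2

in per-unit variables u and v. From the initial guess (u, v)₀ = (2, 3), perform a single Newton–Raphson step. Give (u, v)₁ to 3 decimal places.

At (2, 3): F = (56.000, -18.000).
Jacobian J = [[10·u·v + v - 4, 5·u^2 + u], [2·u - 4·v, -4·u]].
At the point, J = [[59.000, 22.000], [-8.000, -8.000]] (det J = -296.000).
Solving J·Δ = −F gives Δ = (-0.176, -2.074).
Then the next iterate is (u, v)₁ = (1.824, 0.926).

(1.824, 0.926)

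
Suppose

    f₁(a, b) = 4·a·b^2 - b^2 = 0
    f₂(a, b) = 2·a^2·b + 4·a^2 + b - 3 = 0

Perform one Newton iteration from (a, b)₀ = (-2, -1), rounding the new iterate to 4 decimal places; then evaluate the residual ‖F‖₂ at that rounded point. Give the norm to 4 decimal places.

2.6668

At (-2, -1): F = (-9.0000, 4.0000).
Jacobian J = [[4·b^2, 8·a·b - 2·b], [4·a·b + 8·a, 2·a^2 + 1]].
At the point, J = [[4.0000, 18.0000], [-8.0000, 9.0000]] (det J = 180.0000).
Solving J·Δ = −F gives Δ = (0.8500, 0.3111).
Then the next iterate is (a, b)₁ = (-1.1500, -0.6889).
Re-evaluating at (-1.1500, -0.6889): F = (-2.657666, -0.221041), so ‖F‖₂ = 2.6668.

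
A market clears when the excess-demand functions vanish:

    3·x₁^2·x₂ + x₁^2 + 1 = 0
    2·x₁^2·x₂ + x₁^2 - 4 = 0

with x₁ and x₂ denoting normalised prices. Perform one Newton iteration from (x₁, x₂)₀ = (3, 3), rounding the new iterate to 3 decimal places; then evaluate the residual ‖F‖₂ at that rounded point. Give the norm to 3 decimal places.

At (3, 3): F = (91.000, 59.000).
Jacobian J = [[6·x₁·x₂ + 2·x₁, 3·x₁^2], [4·x₁·x₂ + 2·x₁, 2·x₁^2]].
At the point, J = [[60.000, 27.000], [42.000, 18.000]] (det J = -54.000).
Solving J·Δ = −F gives Δ = (0.833, -5.222).
Then the next iterate is (x₁, x₂)₁ = (3.833, -2.222).
Re-evaluating at (3.833, -2.222): F = (-82.24424, -54.59887), so ‖F‖₂ = 98.718.

98.718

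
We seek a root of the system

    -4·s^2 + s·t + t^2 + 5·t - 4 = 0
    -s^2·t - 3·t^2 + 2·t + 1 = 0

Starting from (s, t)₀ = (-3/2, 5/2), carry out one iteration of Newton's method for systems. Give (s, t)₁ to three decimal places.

At (-3/2, 5/2): F = (2.000, -18.375).
Jacobian J = [[-8·s + t, s + 2·t + 5], [-2·s·t, -s^2 - 6·t + 2]].
At the point, J = [[14.500, 8.500], [7.500, -15.250]] (det J = -284.875).
Solving J·Δ = −F gives Δ = (0.441, -0.988).
Then the next iterate is (s, t)₁ = (-1.059, 1.512).

(-1.059, 1.512)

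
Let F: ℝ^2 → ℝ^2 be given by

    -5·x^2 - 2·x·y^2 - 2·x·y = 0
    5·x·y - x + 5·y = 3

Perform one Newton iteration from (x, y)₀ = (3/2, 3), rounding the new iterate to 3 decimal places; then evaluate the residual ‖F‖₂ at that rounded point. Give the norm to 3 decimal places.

21.624

At (3/2, 3): F = (-47.250, 33.000).
Jacobian J = [[-10·x - 2·y^2 - 2·y, -4·x·y - 2·x], [5·y - 1, 5·x + 5]].
At the point, J = [[-39.000, -21.000], [14.000, 12.500]] (det J = -193.500).
Solving J·Δ = −F gives Δ = (0.529, -3.233).
Then the next iterate is (x, y)₁ = (2.029, -0.233).
Re-evaluating at (2.029, -0.233): F = (-19.85900, -8.55778), so ‖F‖₂ = 21.624.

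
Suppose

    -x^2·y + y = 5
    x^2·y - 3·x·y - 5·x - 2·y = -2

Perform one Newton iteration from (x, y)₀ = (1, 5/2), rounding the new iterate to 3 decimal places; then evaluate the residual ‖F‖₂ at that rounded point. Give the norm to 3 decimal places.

At (1, 5/2): F = (-5.000, -13.000).
Jacobian J = [[-2·x·y, -x^2 + 1], [2·x·y - 3·y - 5, x^2 - 3·x - 2]].
At the point, J = [[-5.000, 0.000], [-7.500, -4.000]] (det J = 20.000).
Solving J·Δ = −F gives Δ = (-1.000, -1.375).
Then the next iterate is (x, y)₁ = (0.000, 1.125).
Re-evaluating at (0.000, 1.125): F = (-3.875, -0.250), so ‖F‖₂ = 3.883.

3.883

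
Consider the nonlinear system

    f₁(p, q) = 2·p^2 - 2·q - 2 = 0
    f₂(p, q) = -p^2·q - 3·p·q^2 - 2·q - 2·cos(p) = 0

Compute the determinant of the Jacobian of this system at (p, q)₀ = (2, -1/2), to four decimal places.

6.1372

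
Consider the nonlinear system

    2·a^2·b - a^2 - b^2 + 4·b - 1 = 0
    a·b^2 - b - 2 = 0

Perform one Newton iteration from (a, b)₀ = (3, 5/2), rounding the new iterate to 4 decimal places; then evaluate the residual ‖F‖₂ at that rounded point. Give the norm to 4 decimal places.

12.3812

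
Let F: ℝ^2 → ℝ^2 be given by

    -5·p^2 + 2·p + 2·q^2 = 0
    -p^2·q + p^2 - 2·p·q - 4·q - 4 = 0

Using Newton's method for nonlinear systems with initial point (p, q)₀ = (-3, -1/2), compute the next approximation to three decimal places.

At (-3, -1/2): F = (-50.500, 8.500).
Jacobian J = [[-10·p + 2, 4·q], [-2·p·q + 2·p - 2·q, -p^2 - 2·p - 4]].
At the point, J = [[32.000, -2.000], [-8.000, -7.000]] (det J = -240.000).
Solving J·Δ = −F gives Δ = (1.544, -0.550).
Then the next iterate is (p, q)₁ = (-1.456, -1.050).

(-1.456, -1.050)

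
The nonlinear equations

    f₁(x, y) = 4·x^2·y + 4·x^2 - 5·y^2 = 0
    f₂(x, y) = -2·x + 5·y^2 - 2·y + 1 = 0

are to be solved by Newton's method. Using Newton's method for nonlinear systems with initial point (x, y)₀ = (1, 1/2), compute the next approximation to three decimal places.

At (1, 1/2): F = (4.750, -0.750).
Jacobian J = [[8·x·y + 8·x, 4·x^2 - 10·y], [-2, 10·y - 2]].
At the point, J = [[12.000, -1.000], [-2.000, 3.000]] (det J = 34.000).
Solving J·Δ = −F gives Δ = (-0.397, -0.015).
Then the next iterate is (x, y)₁ = (0.603, 0.485).

(0.603, 0.485)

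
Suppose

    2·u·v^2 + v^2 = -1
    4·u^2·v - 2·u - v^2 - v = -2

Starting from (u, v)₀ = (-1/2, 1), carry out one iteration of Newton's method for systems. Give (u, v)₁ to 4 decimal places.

(-1.0000, 3.5000)

At (-1/2, 1): F = (1.0000, 2.0000).
Jacobian J = [[2·v^2, 4·u·v + 2·v], [8·u·v - 2, 4·u^2 - 2·v - 1]].
At the point, J = [[2.0000, 0.0000], [-6.0000, -2.0000]] (det J = -4.0000).
Solving J·Δ = −F gives Δ = (-0.5000, 2.5000).
Then the next iterate is (u, v)₁ = (-1.0000, 3.5000).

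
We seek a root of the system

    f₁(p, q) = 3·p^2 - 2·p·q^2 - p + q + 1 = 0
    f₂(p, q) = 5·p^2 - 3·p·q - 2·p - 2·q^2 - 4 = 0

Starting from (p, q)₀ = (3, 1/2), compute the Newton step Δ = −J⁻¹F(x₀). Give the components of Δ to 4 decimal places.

(-2.3265, -2.8776)

At (3, 1/2): F = (24.0000, 30.0000).
Jacobian J = [[6·p - 2·q^2 - 1, -4·p·q + 1], [10·p - 3·q - 2, -3·p - 4·q]].
At the point, J = [[16.5000, -5.0000], [26.5000, -11.0000]] (det J = -49.0000).
Solving J·Δ = −F gives Δ = (-2.3265, -2.8776).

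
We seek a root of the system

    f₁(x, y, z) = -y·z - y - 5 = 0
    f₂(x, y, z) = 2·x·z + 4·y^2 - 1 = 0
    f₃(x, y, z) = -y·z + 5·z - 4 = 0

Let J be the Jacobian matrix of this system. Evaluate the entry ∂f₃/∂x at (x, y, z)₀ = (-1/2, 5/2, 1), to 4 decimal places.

∂f₃/∂x = 0.
At (-1/2, 5/2, 1) this is 0.0000.

0.0000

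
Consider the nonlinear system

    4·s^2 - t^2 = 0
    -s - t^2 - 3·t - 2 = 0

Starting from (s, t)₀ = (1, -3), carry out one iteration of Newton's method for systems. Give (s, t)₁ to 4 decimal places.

(0.9000, -2.0333)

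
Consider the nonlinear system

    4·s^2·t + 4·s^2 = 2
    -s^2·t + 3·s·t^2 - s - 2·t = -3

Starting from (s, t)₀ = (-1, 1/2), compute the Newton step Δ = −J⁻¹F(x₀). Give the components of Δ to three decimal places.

(0.449, 0.348)

At (-1, 1/2): F = (4.000, 1.750).
Jacobian J = [[8·s·t + 8·s, 4·s^2], [-2·s·t + 3·t^2 - 1, -s^2 + 6·s·t - 2]].
At the point, J = [[-12.000, 4.000], [0.750, -6.000]] (det J = 69.000).
Solving J·Δ = −F gives Δ = (0.449, 0.348).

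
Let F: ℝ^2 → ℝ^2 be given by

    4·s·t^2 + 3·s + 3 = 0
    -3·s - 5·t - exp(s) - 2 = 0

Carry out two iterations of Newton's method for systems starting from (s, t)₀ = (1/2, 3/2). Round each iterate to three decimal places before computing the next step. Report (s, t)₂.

(0.794, -1.163)

At (1/2, 3/2): F = (9.000, -12.64872).
Jacobian J = [[4·t^2 + 3, 8·s·t], [-exp(s) - 3, -5]].
At the point, J = [[12.000, 6.000], [-4.64872, -5.000]] (det J = -32.10767).
Solving J·Δ = −F gives Δ = (0.962, -3.424).
Then the next iterate is (s, t)₁ = (1.462, -1.924).
Round to (1.462, -1.924) and repeat: F = (29.03399, -1.08058), J = [[17.80710, -22.50310], [-7.31458, -5.000]].
Δ = (-0.668, 0.761), so (s, t)₂ = (0.794, -1.163).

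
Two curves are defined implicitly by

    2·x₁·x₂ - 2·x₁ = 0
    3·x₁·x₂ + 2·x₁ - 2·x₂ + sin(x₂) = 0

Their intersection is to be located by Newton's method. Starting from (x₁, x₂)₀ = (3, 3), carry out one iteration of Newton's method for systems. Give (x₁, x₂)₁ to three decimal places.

At (3, 3): F = (12.000, 27.14112).
Jacobian J = [[2·x₂ - 2, 2·x₁], [3·x₂ + 2, 3·x₁ + cos(x₂) - 2]].
At the point, J = [[4.000, 6.000], [11.000, 6.01001]] (det J = -41.95997).
Solving J·Δ = −F gives Δ = (-2.162, -0.559).
Then the next iterate is (x₁, x₂)₁ = (0.838, 2.441).

(0.838, 2.441)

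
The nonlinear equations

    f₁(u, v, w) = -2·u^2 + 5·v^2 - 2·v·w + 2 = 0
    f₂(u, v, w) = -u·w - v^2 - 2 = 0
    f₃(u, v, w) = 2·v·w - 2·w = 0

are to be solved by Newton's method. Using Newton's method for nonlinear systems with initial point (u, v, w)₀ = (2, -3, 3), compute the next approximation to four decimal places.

At (2, -3, 3): F = (57.0000, -17.0000, -24.0000).
Jacobian J = [[-4·u, 10·v - 2·w, -2·v], [-w, -2·v, -u], [0, 2·w, 2·v - 2]].
At the point, J = [[-8.0000, -36.0000, 6.0000], [-3.0000, 6.0000, -2.0000], [0.0000, 6.0000, -8.0000]] (det J = 1044.0000).
Solving J·Δ = −F gives Δ = (-1.3103, 1.5709, -1.8218).
Then the next iterate is (u, v, w)₁ = (0.6897, -1.4291, 1.1782).

(0.6897, -1.4291, 1.1782)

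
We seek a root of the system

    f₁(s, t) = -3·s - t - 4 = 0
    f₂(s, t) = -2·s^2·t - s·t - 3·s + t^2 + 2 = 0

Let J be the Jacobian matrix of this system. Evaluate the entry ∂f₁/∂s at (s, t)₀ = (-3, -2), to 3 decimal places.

-3.000

∂f₁/∂s = -3.
At (-3, -2) this is -3.000.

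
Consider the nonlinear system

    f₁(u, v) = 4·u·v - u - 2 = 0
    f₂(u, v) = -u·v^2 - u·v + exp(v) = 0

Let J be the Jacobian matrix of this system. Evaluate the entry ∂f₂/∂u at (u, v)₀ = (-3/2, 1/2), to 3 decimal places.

-0.750

∂f₂/∂u = -v^2 - v.
At (-3/2, 1/2) this is -0.750.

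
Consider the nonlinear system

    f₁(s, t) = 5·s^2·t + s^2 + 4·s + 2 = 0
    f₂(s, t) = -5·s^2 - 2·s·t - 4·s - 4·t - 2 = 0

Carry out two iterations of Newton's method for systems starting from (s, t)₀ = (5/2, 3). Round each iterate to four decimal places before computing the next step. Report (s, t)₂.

(-1.0925, -1.1175)

At (5/2, 3): F = (112.0000, -70.2500).
Jacobian J = [[10·s·t + 2·s + 4, 5·s^2], [-10·s - 2·t - 4, -2·s - 4]].
At the point, J = [[84.0000, 31.2500], [-35.0000, -9.0000]] (det J = 337.7500).
Solving J·Δ = −F gives Δ = (-3.5154, 5.8653).
Then the next iterate is (s, t)₁ = (-1.0154, 8.8653).
Round to (-1.0154, 8.8653) and repeat: F = (44.671706, -20.551135), J = [[-88.049056, 5.155186], [-11.5766, -1.9692]].
Δ = (-0.0771, -9.9828), so (s, t)₂ = (-1.0925, -1.1175).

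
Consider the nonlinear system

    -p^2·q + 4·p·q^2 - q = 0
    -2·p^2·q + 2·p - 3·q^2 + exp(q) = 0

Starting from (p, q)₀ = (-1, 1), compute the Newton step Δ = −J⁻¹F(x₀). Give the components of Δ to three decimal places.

At (-1, 1): F = (-6.000, -4.28172).
Jacobian J = [[-2·p·q + 4·q^2, -p^2 + 8·p·q - 1], [-4·p·q + 2, -2·p^2 - 6·q + exp(q)]].
At the point, J = [[6.000, -10.000], [6.000, -5.28172]] (det J = 28.30969).
Solving J·Δ = −F gives Δ = (0.393, -0.364).

(0.393, -0.364)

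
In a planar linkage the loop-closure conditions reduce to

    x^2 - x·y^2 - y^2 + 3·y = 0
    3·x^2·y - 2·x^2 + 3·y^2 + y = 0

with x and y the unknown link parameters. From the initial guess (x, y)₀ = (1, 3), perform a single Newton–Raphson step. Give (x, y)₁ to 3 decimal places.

(6.607, -2.250)

At (1, 3): F = (-8.000, 37.000).
Jacobian J = [[2·x - y^2, -2·x·y - 2·y + 3], [6·x·y - 4·x, 3·x^2 + 6·y + 1]].
At the point, J = [[-7.000, -9.000], [14.000, 22.000]] (det J = -28.000).
Solving J·Δ = −F gives Δ = (5.607, -5.250).
Then the next iterate is (x, y)₁ = (6.607, -2.250).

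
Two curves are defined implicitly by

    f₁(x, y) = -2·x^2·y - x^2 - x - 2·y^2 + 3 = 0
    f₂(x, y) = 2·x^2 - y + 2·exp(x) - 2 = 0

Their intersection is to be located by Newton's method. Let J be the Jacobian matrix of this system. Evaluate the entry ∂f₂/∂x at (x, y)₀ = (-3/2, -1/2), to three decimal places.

-5.554

∂f₂/∂x = 4·x + 2·exp(x).
At (-3/2, -1/2) this is -5.554.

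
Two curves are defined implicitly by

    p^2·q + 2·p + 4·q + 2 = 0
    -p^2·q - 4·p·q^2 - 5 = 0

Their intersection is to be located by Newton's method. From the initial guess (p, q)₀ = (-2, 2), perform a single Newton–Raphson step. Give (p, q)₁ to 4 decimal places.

(0.3077, 1.9808)

At (-2, 2): F = (14.0000, 19.0000).
Jacobian J = [[2·p·q + 2, p^2 + 4], [-2·p·q - 4·q^2, -p^2 - 8·p·q]].
At the point, J = [[-6.0000, 8.0000], [-8.0000, 28.0000]] (det J = -104.0000).
Solving J·Δ = −F gives Δ = (2.3077, -0.0192).
Then the next iterate is (p, q)₁ = (0.3077, 1.9808).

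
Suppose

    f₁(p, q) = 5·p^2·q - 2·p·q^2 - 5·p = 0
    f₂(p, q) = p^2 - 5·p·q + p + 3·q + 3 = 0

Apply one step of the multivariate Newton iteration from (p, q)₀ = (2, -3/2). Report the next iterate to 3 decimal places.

At (2, -3/2): F = (-49.000, 19.500).
Jacobian J = [[10·p·q - 2·q^2 - 5, 5·p^2 - 4·p·q], [2·p - 5·q + 1, -5·p + 3]].
At the point, J = [[-39.500, 32.000], [12.500, -7.000]] (det J = -123.500).
Solving J·Δ = −F gives Δ = (-2.275, -1.277).
Then the next iterate is (p, q)₁ = (-0.275, -2.777).

(-0.275, -2.777)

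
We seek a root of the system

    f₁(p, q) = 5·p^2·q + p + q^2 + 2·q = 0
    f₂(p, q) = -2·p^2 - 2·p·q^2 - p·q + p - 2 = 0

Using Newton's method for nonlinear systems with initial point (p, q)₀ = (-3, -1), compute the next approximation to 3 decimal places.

(-1.363, -1.039)

At (-3, -1): F = (-49.000, -20.000).
Jacobian J = [[10·p·q + 1, 5·p^2 + 2·q + 2], [-4·p - 2·q^2 - q + 1, -4·p·q - p]].
At the point, J = [[31.000, 45.000], [12.000, -9.000]] (det J = -819.000).
Solving J·Δ = −F gives Δ = (1.637, -0.039).
Then the next iterate is (p, q)₁ = (-1.363, -1.039).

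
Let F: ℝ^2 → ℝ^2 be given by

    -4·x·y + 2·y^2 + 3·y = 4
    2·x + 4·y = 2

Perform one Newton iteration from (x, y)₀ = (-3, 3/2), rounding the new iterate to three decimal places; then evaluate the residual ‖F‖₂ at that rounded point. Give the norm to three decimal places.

4.717

At (-3, 3/2): F = (23.000, -2.000).
Jacobian J = [[-4·y, -4·x + 4·y + 3], [2, 4]].
At the point, J = [[-6.000, 21.000], [2.000, 4.000]] (det J = -66.000).
Solving J·Δ = −F gives Δ = (2.030, -0.515).
Then the next iterate is (x, y)₁ = (-0.970, 0.985).
Re-evaluating at (-0.970, 0.985): F = (4.71725, 0.000), so ‖F‖₂ = 4.717.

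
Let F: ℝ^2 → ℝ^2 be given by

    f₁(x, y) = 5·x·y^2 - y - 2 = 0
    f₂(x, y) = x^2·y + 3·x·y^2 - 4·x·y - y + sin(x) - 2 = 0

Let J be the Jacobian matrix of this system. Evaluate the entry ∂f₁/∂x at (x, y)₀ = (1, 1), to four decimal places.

5.0000

∂f₁/∂x = 5·y^2.
At (1, 1) this is 5.0000.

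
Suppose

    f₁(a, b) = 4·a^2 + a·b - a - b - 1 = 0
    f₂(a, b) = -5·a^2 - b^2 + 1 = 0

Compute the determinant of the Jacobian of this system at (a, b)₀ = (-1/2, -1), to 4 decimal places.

-4.5000

J = [[8·a + b - 1, a - 1], [-10·a, -2·b]].
At the point, J = [[-6.0000, -1.5000], [5.0000, 2.0000]].
det J = -4.5000.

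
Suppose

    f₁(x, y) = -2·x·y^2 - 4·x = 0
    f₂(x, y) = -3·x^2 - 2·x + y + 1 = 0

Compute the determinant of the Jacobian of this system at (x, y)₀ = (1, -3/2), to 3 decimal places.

39.500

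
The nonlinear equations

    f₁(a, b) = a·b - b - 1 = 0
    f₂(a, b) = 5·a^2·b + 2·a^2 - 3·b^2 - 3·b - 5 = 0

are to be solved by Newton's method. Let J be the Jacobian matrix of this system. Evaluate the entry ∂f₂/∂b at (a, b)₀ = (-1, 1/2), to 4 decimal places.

∂f₂/∂b = 5·a^2 - 6·b - 3.
At (-1, 1/2) this is -1.0000.

-1.0000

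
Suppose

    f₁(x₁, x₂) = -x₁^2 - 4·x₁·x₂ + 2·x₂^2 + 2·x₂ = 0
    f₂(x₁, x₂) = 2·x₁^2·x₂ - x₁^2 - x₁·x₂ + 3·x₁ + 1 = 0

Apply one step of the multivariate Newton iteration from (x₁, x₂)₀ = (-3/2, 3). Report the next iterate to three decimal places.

(-1.474, 1.024)

At (-3/2, 3): F = (39.750, 12.250).
Jacobian J = [[-2·x₁ - 4·x₂, -4·x₁ + 4·x₂ + 2], [4·x₁·x₂ - 2·x₁ - x₂ + 3, 2·x₁^2 - x₁]].
At the point, J = [[-9.000, 20.000], [-15.000, 6.000]] (det J = 246.000).
Solving J·Δ = −F gives Δ = (0.026, -1.976).
Then the next iterate is (x₁, x₂)₁ = (-1.474, 1.024).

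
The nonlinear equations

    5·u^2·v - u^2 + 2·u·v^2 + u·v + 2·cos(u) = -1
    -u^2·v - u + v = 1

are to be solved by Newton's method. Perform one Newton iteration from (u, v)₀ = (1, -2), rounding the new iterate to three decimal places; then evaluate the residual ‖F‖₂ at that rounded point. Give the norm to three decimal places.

At (1, -2): F = (-2.91940, -2.000).
Jacobian J = [[10·u·v - 2·u + 2·v^2 + v - 2·sin(u), 5·u^2 + 4·u·v + u], [-2·u·v - 1, -u^2 + 1]].
At the point, J = [[-17.68294, -2.000], [3.000, 0.000]] (det J = 6.000).
Solving J·Δ = −F gives Δ = (0.667, -7.354).
Then the next iterate is (u, v)₁ = (1.667, -9.354).
Re-evaluating at (1.667, -9.354): F = (144.18330, 13.97273), so ‖F‖₂ = 144.859.

144.859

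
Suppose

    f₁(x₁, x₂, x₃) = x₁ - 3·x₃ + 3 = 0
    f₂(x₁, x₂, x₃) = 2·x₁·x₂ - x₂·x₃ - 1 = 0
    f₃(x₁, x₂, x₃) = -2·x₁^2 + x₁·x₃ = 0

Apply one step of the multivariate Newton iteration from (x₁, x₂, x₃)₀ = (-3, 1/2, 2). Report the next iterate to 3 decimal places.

(-1.615, 0.144, 0.462)

At (-3, 1/2, 2): F = (-6.000, -5.000, -24.000).
Jacobian J = [[1, 0, -3], [2·x₂, 2·x₁ - x₃, -x₂], [-4·x₁ + x₃, 0, x₁]].
At the point, J = [[1.000, 0.000, -3.000], [1.000, -8.000, -0.500], [14.000, 0.000, -3.000]] (det J = -312.000).
Solving J·Δ = −F gives Δ = (1.385, -0.356, -1.538).
Then the next iterate is (x₁, x₂, x₃)₁ = (-1.615, 0.144, 0.462).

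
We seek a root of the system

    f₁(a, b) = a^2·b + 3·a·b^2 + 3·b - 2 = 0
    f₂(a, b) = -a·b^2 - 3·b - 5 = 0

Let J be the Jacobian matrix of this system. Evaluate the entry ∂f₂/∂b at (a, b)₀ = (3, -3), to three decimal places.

15.000

∂f₂/∂b = -2·a·b - 3.
At (3, -3) this is 15.000.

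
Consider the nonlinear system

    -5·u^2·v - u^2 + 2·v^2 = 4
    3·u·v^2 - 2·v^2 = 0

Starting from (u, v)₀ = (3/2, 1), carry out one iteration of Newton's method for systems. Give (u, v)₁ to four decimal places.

(0.6300, 1.0220)

At (3/2, 1): F = (-15.5000, 2.5000).
Jacobian J = [[-10·u·v - 2·u, -5·u^2 + 4·v], [3·v^2, 6·u·v - 4·v]].
At the point, J = [[-18.0000, -7.2500], [3.0000, 5.0000]] (det J = -68.2500).
Solving J·Δ = −F gives Δ = (-0.8700, 0.0220).
Then the next iterate is (u, v)₁ = (0.6300, 1.0220).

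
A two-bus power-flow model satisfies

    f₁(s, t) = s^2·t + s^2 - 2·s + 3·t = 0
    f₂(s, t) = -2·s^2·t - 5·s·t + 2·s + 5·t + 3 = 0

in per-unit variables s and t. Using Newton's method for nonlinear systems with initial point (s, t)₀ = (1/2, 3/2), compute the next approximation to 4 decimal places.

At (1/2, 3/2): F = (4.1250, 7.0000).
Jacobian J = [[2·s·t + 2·s - 2, s^2 + 3], [-4·s·t - 5·t + 2, -2·s^2 - 5·s + 5]].
At the point, J = [[0.5000, 3.2500], [-8.5000, 2.0000]] (det J = 28.6250).
Solving J·Δ = −F gives Δ = (0.5066, -1.3472).
Then the next iterate is (s, t)₁ = (1.0066, 0.1528).

(1.0066, 0.1528)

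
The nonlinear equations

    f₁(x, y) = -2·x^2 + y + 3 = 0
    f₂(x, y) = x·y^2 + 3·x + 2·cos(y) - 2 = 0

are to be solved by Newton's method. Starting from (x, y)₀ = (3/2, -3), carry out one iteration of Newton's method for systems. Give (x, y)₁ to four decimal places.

(0.8745, -2.2527)

At (3/2, -3): F = (-4.5000, 14.020015).
Jacobian J = [[-4·x, 1], [y^2 + 3, 2·x·y - 2·sin(y)]].
At the point, J = [[-6.0000, 1.0000], [12.0000, -8.717760]] (det J = 40.306560).
Solving J·Δ = −F gives Δ = (-0.6255, 0.7473).
Then the next iterate is (x, y)₁ = (0.8745, -2.2527).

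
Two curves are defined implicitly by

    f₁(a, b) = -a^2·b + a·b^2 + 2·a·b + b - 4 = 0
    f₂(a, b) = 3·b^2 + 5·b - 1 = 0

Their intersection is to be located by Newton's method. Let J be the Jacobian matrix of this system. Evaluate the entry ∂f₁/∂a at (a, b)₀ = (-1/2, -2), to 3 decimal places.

∂f₁/∂a = -2·a·b + b^2 + 2·b.
At (-1/2, -2) this is -2.000.

-2.000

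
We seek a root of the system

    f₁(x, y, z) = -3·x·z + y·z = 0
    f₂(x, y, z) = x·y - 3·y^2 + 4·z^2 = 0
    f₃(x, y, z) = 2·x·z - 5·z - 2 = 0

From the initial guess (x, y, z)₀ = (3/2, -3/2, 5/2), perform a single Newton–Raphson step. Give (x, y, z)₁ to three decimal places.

(2.054, 1.085, 0.385)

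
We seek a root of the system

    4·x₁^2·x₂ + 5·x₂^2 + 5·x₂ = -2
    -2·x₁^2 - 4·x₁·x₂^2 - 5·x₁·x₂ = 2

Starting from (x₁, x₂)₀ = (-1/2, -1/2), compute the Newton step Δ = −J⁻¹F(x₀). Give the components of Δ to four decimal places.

(1.3500, -2.9500)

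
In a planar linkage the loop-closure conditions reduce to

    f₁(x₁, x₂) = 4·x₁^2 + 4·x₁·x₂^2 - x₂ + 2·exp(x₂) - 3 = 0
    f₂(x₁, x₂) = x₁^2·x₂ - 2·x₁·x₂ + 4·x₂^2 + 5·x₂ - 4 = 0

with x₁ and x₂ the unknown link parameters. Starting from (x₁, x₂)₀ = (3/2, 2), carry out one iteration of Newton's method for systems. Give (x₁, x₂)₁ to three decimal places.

At (3/2, 2): F = (42.77811, 20.500).
Jacobian J = [[8·x₁ + 4·x₂^2, 8·x₁·x₂ + 2·exp(x₂) - 1], [2·x₁·x₂ - 2·x₂, x₁^2 - 2·x₁ + 8·x₂ + 5]].
At the point, J = [[28.000, 37.77811], [2.000, 20.250]] (det J = 491.44378).
Solving J·Δ = −F gives Δ = (-0.187, -0.994).
Then the next iterate is (x₁, x₂)₁ = (1.313, 1.006).

(1.313, 1.006)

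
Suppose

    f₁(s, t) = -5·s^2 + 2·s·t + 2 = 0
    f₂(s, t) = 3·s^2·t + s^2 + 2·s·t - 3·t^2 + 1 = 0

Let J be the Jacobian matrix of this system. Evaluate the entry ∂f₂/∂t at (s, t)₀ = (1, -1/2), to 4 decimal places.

∂f₂/∂t = 3·s^2 + 2·s - 6·t.
At (1, -1/2) this is 8.0000.

8.0000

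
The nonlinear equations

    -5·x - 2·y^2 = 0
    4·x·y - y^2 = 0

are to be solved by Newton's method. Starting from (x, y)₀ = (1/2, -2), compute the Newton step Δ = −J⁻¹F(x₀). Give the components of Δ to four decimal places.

At (1/2, -2): F = (-10.5000, -8.0000).
Jacobian J = [[-5, -4·y], [4·y, 4·x - 2·y]].
At the point, J = [[-5.0000, 8.0000], [-8.0000, 6.0000]] (det J = 34.0000).
Solving J·Δ = −F gives Δ = (-0.0294, 1.2941).

(-0.0294, 1.2941)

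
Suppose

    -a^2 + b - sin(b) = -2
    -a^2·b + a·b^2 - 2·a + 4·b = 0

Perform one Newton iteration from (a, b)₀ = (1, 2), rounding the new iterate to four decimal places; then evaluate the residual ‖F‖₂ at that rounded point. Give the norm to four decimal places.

0.8700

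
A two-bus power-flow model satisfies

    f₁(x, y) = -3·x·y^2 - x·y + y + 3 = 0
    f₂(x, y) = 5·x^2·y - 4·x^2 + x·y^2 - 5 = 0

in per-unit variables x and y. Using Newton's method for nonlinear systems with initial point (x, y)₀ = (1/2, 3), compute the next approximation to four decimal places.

At (1/2, 3): F = (-9.0000, 2.2500).
Jacobian J = [[-3·y^2 - y, -6·x·y - x + 1], [10·x·y - 8·x + y^2, 5·x^2 + 2·x·y]].
At the point, J = [[-30.0000, -8.5000], [20.0000, 4.2500]] (det J = 42.5000).
Solving J·Δ = −F gives Δ = (0.4500, -2.6471).
Then the next iterate is (x, y)₁ = (0.9500, 0.3529).

(0.9500, 0.3529)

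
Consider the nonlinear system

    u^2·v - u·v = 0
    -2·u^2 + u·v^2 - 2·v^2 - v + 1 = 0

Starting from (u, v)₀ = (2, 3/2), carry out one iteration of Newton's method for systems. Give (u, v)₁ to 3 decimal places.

At (2, 3/2): F = (3.000, -8.500).
Jacobian J = [[2·u·v - v, u^2 - u], [-4·u + v^2, 2·u·v - 4·v - 1]].
At the point, J = [[4.500, 2.000], [-5.750, -1.000]] (det J = 7.000).
Solving J·Δ = −F gives Δ = (-2.000, 3.000).
Then the next iterate is (u, v)₁ = (0.000, 4.500).

(0.000, 4.500)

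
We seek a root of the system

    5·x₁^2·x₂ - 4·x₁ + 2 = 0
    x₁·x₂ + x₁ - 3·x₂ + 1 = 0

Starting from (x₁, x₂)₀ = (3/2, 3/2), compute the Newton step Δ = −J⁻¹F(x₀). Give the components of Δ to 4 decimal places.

(-0.3960, -0.4933)

At (3/2, 3/2): F = (12.8750, 0.2500).
Jacobian J = [[10·x₁·x₂ - 4, 5·x₁^2], [x₂ + 1, x₁ - 3]].
At the point, J = [[18.5000, 11.2500], [2.5000, -1.5000]] (det J = -55.8750).
Solving J·Δ = −F gives Δ = (-0.3960, -0.4933).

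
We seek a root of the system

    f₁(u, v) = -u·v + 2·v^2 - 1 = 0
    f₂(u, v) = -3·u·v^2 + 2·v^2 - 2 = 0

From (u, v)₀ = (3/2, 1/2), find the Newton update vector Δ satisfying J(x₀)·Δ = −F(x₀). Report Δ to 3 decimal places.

(-2.731, -0.231)

At (3/2, 1/2): F = (-1.250, -2.625).
Jacobian J = [[-v, -u + 4·v], [-3·v^2, -6·u·v + 4·v]].
At the point, J = [[-0.500, 0.500], [-0.750, -2.500]] (det J = 1.625).
Solving J·Δ = −F gives Δ = (-2.731, -0.231).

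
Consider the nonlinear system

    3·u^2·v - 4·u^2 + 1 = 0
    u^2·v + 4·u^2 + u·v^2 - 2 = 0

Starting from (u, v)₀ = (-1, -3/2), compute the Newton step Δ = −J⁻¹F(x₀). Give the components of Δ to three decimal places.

(0.325, 0.661)

At (-1, -3/2): F = (-7.500, -1.750).
Jacobian J = [[6·u·v - 8·u, 3·u^2], [2·u·v + 8·u + v^2, u^2 + 2·u·v]].
At the point, J = [[17.000, 3.000], [-2.750, 4.000]] (det J = 76.250).
Solving J·Δ = −F gives Δ = (0.325, 0.661).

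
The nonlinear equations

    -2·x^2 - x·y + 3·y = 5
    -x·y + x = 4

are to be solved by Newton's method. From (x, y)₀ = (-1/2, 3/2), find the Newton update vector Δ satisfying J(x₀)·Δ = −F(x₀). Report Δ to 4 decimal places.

At (-1/2, 3/2): F = (-0.2500, -3.7500).
Jacobian J = [[-4·x - y, -x + 3], [-y + 1, -x]].
At the point, J = [[0.5000, 3.5000], [-0.5000, 0.5000]] (det J = 2.0000).
Solving J·Δ = −F gives Δ = (-6.5000, 1.0000).

(-6.5000, 1.0000)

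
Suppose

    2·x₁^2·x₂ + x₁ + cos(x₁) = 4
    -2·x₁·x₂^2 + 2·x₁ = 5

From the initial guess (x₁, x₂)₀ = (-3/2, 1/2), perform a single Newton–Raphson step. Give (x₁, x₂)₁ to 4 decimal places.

(0.8661, 1.7336)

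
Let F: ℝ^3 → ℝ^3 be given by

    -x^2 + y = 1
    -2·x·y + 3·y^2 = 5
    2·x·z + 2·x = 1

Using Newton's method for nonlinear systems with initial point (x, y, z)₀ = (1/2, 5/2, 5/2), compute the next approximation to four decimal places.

At (1/2, 5/2, 5/2): F = (1.2500, 11.2500, 2.5000).
Jacobian J = [[-2·x, 1, 0], [-2·y, -2·x + 6·y, 0], [2·z + 2, 0, 2·x]].
At the point, J = [[-1.0000, 1.0000, 0.0000], [-5.0000, 14.0000, 0.0000], [7.0000, 0.0000, 1.0000]] (det J = -9.0000).
Solving J·Δ = −F gives Δ = (0.6944, -0.5556, -7.3611).
Then the next iterate is (x, y, z)₁ = (1.1944, 1.9444, -4.8611).

(1.1944, 1.9444, -4.8611)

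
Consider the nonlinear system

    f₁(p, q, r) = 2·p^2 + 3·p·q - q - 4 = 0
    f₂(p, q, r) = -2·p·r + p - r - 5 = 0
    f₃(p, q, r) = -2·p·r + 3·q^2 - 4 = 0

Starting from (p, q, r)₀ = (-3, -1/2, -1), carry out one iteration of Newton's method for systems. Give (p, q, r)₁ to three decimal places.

At (-3, -1/2, -1): F = (19.000, -13.000, -9.250).
Jacobian J = [[4·p + 3·q, 3·p - 1, 0], [-2·r + 1, 0, -2·p - 1], [-2·r, 6·q, -2·p]].
At the point, J = [[-13.500, -10.000, 0.000], [3.000, 0.000, 5.000], [2.000, -3.000, 6.000]] (det J = -122.500).
Solving J·Δ = −F gives Δ = (-0.265, 2.258, 2.759).
Then the next iterate is (p, q, r)₁ = (-3.265, 1.758, 1.759).

(-3.265, 1.758, 1.759)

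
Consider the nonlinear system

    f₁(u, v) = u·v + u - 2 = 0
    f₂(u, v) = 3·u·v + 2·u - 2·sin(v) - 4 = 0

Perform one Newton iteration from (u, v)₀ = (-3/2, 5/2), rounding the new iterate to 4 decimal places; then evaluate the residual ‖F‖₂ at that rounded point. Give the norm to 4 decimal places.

At (-3/2, 5/2): F = (-7.2500, -19.446944).
Jacobian J = [[v + 1, u], [3·v + 2, 3·u - 2·cos(v)]].
At the point, J = [[3.5000, -1.5000], [9.5000, -2.897713]] (det J = 4.108005).
Solving J·Δ = −F gives Δ = (1.9869, -0.1973).
Then the next iterate is (u, v)₁ = (0.4869, 2.3027).
Re-evaluating at (0.4869, 2.3027): F = (-0.391915, -1.150453), so ‖F‖₂ = 1.2154.

1.2154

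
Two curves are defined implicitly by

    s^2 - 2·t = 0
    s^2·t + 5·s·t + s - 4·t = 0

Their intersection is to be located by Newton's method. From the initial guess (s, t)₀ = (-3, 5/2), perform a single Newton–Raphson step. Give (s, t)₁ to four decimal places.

At (-3, 5/2): F = (4.0000, -28.0000).
Jacobian J = [[2·s, -2], [2·s·t + 5·t + 1, s^2 + 5·s - 4]].
At the point, J = [[-6.0000, -2.0000], [-1.5000, -10.0000]] (det J = 57.0000).
Solving J·Δ = −F gives Δ = (1.6842, -3.0526).
Then the next iterate is (s, t)₁ = (-1.3158, -0.5526).

(-1.3158, -0.5526)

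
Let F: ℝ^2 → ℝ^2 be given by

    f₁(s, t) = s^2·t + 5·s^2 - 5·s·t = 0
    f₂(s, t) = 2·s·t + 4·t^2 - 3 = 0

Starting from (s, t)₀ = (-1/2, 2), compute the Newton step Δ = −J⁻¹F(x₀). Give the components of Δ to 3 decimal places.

(0.267, -0.805)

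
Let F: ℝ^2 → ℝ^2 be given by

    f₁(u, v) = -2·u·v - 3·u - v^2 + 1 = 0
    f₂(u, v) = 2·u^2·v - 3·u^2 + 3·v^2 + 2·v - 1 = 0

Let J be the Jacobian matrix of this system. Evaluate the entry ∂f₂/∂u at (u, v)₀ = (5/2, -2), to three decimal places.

∂f₂/∂u = 4·u·v - 6·u.
At (5/2, -2) this is -35.000.

-35.000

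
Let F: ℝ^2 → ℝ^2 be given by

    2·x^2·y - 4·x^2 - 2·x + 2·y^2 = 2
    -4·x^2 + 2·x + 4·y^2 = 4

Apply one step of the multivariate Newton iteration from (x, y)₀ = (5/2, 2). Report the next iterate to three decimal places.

(1.966, 1.899)

At (5/2, 2): F = (1.000, -8.000).
Jacobian J = [[4·x·y - 8·x - 2, 2·x^2 + 4·y], [-8·x + 2, 8·y]].
At the point, J = [[-2.000, 20.500], [-18.000, 16.000]] (det J = 337.000).
Solving J·Δ = −F gives Δ = (-0.534, -0.101).
Then the next iterate is (x, y)₁ = (1.966, 1.899).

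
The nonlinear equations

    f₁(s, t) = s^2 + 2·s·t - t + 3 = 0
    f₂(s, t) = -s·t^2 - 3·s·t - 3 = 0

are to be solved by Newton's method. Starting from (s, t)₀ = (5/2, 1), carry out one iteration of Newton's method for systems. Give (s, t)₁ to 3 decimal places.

(0.911, 0.469)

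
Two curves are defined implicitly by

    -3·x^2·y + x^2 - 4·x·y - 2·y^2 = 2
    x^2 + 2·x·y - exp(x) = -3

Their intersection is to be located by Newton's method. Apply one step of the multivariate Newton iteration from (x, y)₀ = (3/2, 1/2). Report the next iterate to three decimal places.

(2.272, -0.132)

At (3/2, 1/2): F = (-6.625, 2.26831).
Jacobian J = [[-6·x·y + 2·x - 4·y, -3·x^2 - 4·x - 4·y], [2·x + 2·y - exp(x), 2·x]].
At the point, J = [[-3.500, -14.750], [-0.48169, 3.000]] (det J = -17.60491).
Solving J·Δ = −F gives Δ = (0.772, -0.632).
Then the next iterate is (x, y)₁ = (2.272, -0.132).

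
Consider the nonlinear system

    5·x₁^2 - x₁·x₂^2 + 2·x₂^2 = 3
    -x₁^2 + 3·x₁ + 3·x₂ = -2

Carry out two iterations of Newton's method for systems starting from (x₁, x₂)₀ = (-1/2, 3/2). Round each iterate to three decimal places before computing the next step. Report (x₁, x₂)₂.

(-0.784, 0.312)

At (-1/2, 3/2): F = (3.875, 4.750).
Jacobian J = [[10·x₁ - x₂^2, -2·x₁·x₂ + 4·x₂], [-2·x₁ + 3, 3]].
At the point, J = [[-7.250, 7.500], [4.000, 3.000]] (det J = -51.750).
Solving J·Δ = −F gives Δ = (-0.464, -0.965).
Then the next iterate is (x₁, x₂)₁ = (-0.964, 0.535).
Round to (-0.964, 0.535) and repeat: F = (2.49485, -0.21630), J = [[-9.92623, 3.17148], [4.928, 3.000]].
Δ = (0.180, -0.223), so (x₁, x₂)₂ = (-0.784, 0.312).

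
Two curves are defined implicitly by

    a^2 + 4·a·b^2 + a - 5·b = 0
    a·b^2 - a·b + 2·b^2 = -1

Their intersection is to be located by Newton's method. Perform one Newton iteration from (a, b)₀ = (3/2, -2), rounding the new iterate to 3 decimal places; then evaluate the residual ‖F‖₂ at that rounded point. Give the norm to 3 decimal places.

12.616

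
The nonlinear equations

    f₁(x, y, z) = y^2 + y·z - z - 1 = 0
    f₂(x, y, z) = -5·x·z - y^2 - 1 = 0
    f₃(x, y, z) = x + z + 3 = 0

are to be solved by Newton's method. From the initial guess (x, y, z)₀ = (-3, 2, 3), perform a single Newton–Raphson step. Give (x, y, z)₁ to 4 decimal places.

At (-3, 2, 3): F = (6.0000, 40.0000, 3.0000).
Jacobian J = [[0, 2·y + z, y - 1], [-5·z, -2·y, -5·x], [1, 0, 1]].
At the point, J = [[0.0000, 7.0000, 1.0000], [-15.0000, -4.0000, 15.0000], [1.0000, 0.0000, 1.0000]] (det J = 214.0000).
Solving J·Δ = −F gives Δ = (-0.1075, -0.4439, -2.8925).
Then the next iterate is (x, y, z)₁ = (-3.1075, 1.5561, 0.1075).

(-3.1075, 1.5561, 0.1075)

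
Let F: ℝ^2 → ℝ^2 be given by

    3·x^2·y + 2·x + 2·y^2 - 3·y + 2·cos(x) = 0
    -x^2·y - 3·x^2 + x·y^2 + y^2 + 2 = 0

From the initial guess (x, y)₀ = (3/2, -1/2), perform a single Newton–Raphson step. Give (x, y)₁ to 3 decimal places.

(1.592, -1.272)

At (3/2, -1/2): F = (1.76647, -3.000).
Jacobian J = [[6·x·y - 2·sin(x) + 2, 3·x^2 + 4·y - 3], [-2·x·y - 6·x + y^2, -x^2 + 2·x·y + 2·y]].
At the point, J = [[-4.49499, 1.750], [-7.250, -4.750]] (det J = 34.03870).
Solving J·Δ = −F gives Δ = (0.092, -0.772).
Then the next iterate is (x, y)₁ = (1.592, -1.272).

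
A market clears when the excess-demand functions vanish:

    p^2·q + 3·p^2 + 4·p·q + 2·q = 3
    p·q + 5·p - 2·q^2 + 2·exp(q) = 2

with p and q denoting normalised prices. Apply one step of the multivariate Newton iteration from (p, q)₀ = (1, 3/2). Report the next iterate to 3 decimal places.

(2.514, -3.245)

At (1, 3/2): F = (10.500, 8.96338).
Jacobian J = [[2·p·q + 6·p + 4·q, p^2 + 4·p + 2], [q + 5, p - 4·q + 2·exp(q)]].
At the point, J = [[15.000, 7.000], [6.500, 3.96338]] (det J = 13.95067).
Solving J·Δ = −F gives Δ = (1.514, -4.745).
Then the next iterate is (p, q)₁ = (2.514, -3.245).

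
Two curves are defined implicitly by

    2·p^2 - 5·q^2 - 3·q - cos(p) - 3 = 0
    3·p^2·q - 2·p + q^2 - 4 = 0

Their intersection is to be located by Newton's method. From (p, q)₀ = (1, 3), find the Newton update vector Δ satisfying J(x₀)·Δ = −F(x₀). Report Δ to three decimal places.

(0.182, -1.656)

At (1, 3): F = (-55.54030, 12.000).
Jacobian J = [[4·p + sin(p), -10·q - 3], [6·p·q - 2, 3·p^2 + 2·q]].
At the point, J = [[4.84147, -33.000], [16.000, 9.000]] (det J = 571.57324).
Solving J·Δ = −F gives Δ = (0.182, -1.656).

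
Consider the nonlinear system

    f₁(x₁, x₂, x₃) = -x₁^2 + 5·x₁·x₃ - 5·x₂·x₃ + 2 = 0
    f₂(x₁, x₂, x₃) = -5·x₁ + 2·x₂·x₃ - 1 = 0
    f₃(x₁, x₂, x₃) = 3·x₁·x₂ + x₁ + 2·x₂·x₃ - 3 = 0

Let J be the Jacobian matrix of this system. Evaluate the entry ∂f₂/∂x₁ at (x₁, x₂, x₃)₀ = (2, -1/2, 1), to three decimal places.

∂f₂/∂x₁ = -5.
At (2, -1/2, 1) this is -5.000.

-5.000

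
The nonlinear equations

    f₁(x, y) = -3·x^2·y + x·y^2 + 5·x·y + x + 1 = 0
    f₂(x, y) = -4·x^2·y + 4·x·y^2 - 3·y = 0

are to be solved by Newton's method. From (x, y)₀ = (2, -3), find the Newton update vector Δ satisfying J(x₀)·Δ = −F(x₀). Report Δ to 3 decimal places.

At (2, -3): F = (27.000, 129.000).
Jacobian J = [[-6·x·y + y^2 + 5·y + 1, -3·x^2 + 2·x·y + 5·x], [-8·x·y + 4·y^2, -4·x^2 + 8·x·y - 3]].
At the point, J = [[31.000, -14.000], [84.000, -67.000]] (det J = -901.000).
Solving J·Δ = −F gives Δ = (-0.003, 1.921).

(-0.003, 1.921)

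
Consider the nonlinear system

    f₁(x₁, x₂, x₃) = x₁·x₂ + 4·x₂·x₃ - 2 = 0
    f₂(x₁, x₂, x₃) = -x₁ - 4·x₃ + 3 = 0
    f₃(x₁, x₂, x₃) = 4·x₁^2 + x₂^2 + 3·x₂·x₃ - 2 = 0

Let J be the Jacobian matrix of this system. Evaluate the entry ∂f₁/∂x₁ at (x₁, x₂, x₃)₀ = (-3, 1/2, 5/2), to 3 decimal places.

∂f₁/∂x₁ = x₂.
At (-3, 1/2, 5/2) this is 0.500.

0.500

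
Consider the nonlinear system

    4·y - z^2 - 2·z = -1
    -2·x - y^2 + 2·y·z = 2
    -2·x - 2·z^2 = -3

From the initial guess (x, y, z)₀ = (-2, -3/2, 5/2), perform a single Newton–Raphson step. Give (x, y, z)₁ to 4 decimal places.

At (-2, -3/2, 5/2): F = (-16.2500, -7.7500, -5.5000).
Jacobian J = [[0, 4, -2·z - 2], [-2, -2·y + 2·z, 2·y], [-2, 0, -4·z]].
At the point, J = [[0.0000, 4.0000, -7.0000], [-2.0000, 8.0000, -3.0000], [-2.0000, 0.0000, -10.0000]] (det J = -168.0000).
Solving J·Δ = −F gives Δ = (4.4524, 1.5417, -1.4405).
Then the next iterate is (x, y, z)₁ = (2.4524, 0.0417, 1.0595).

(2.4524, 0.0417, 1.0595)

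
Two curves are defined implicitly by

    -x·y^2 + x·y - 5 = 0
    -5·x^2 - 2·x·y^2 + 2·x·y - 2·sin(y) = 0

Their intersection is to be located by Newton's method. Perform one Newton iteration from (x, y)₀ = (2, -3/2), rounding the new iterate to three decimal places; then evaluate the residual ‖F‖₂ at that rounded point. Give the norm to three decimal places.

13.873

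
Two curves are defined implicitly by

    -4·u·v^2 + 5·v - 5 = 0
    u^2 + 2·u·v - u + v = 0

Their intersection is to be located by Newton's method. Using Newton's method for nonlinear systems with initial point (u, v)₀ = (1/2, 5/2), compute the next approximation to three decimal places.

(1.050, -1.250)

At (1/2, 5/2): F = (-5.000, 4.750).
Jacobian J = [[-4·v^2, -8·u·v + 5], [2·u + 2·v - 1, 2·u + 1]].
At the point, J = [[-25.000, -5.000], [5.000, 2.000]] (det J = -25.000).
Solving J·Δ = −F gives Δ = (0.550, -3.750).
Then the next iterate is (u, v)₁ = (1.050, -1.250).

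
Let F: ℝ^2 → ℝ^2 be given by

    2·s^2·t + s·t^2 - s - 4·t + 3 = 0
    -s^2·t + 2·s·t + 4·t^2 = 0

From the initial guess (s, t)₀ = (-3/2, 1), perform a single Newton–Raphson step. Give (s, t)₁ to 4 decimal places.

(0.1250, -1.5000)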